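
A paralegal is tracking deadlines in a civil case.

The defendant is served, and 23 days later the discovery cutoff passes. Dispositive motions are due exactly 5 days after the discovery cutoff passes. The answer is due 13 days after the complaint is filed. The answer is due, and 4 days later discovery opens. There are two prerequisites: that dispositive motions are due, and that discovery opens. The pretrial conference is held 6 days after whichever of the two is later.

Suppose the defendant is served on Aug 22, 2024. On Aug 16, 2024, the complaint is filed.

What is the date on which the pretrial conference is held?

The defendant is served: Aug 22, 2024.
The discovery cutoff passes: Aug 22, 2024 + 23 days = Sep 14, 2024.
Dispositive motions are due: Sep 14, 2024 + 5 days = Sep 19, 2024.
The complaint is filed: Aug 16, 2024.
The answer is due: Aug 16, 2024 + 13 days = Aug 29, 2024.
Discovery opens: Aug 29, 2024 + 4 days = Sep 2, 2024.
Both prerequisites met — dispositive motions are due (Sep 19, 2024), discovery opens (Sep 2, 2024); the later is Sep 19, 2024.
The pretrial conference is held: Sep 19, 2024 + 6 days = Sep 25, 2024.

Sep 25, 2024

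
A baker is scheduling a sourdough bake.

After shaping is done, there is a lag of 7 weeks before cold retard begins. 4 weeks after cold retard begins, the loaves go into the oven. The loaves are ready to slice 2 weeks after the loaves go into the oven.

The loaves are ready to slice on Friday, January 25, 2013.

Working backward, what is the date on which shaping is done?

The loaves are ready to slice: Jan 25, 2013.
The loaves go into the oven: Jan 25, 2013 − 2 weeks = Jan 11, 2013.
Cold retard begins: Jan 11, 2013 − 4 weeks = Dec 14, 2012.
Shaping is done: Dec 14, 2012 − 7 weeks = Oct 26, 2012.

Friday, October 26, 2012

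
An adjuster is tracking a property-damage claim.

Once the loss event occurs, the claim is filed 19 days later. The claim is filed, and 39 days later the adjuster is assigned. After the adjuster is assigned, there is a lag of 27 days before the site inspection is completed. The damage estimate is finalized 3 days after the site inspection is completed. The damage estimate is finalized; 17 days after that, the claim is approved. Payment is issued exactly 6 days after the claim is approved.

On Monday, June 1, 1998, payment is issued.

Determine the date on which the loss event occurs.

Payment is issued: Jun 1, 1998.
The claim is approved: Jun 1, 1998 − 6 days = May 26, 1998.
The damage estimate is finalized: May 26, 1998 − 17 days = May 9, 1998.
The site inspection is completed: May 9, 1998 − 3 days = May 6, 1998.
The adjuster is assigned: May 6, 1998 − 27 days = Apr 9, 1998.
The claim is filed: Apr 9, 1998 − 39 days = Mar 1, 1998.
The loss event occurs: Mar 1, 1998 − 19 days = Feb 10, 1998.

Tuesday, February 10, 1998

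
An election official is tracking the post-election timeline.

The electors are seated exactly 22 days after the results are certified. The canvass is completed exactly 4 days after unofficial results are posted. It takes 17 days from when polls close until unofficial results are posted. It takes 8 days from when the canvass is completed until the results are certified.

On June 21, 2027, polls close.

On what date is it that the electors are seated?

August 11, 2027

Polls close: Jun 21, 2027.
Unofficial results are posted: Jun 21, 2027 + 17 days = Jul 8, 2027.
The canvass is completed: Jul 8, 2027 + 4 days = Jul 12, 2027.
The results are certified: Jul 12, 2027 + 8 days = Jul 20, 2027.
The electors are seated: Jul 20, 2027 + 22 days = Aug 11, 2027.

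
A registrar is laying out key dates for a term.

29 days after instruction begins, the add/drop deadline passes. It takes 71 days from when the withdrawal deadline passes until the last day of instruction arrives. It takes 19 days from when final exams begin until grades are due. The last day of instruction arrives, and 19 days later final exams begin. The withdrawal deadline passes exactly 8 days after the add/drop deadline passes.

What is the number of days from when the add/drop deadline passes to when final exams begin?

Causal path: the add/drop deadline passes → the withdrawal deadline passes → the last day of instruction arrives → final exams begin.
Total delay along the path: 8 + 71 + 19 = 98 days.

98 days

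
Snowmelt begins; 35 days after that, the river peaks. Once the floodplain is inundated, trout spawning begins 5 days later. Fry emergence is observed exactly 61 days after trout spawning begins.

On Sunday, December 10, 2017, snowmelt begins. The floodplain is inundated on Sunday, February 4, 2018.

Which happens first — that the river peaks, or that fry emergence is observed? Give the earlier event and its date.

The river peaks — Sunday, January 14, 2018

Snowmelt begins: Dec 10, 2017.
The river peaks: Dec 10, 2017 + 35 days = Jan 14, 2018.
The floodplain is inundated: Feb 4, 2018.
Trout spawning begins: Feb 4, 2018 + 5 days = Feb 9, 2018.
Fry emergence is observed: Feb 9, 2018 + 61 days = Apr 11, 2018.
Comparing: the river peaks on Jan 14, 2018 vs fry emergence is observed on Apr 11, 2018. Earlier: the river peaks.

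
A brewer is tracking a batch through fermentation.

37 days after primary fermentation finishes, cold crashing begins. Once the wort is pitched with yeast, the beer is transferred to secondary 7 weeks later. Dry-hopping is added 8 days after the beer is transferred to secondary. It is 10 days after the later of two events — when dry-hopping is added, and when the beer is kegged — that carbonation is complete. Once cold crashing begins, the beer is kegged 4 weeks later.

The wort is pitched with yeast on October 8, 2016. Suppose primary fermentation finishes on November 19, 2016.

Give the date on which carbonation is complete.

February 2, 2017

The wort is pitched with yeast: Oct 8, 2016.
The beer is transferred to secondary: Oct 8, 2016 + 7 weeks = Nov 26, 2016.
Dry-hopping is added: Nov 26, 2016 + 8 days = Dec 4, 2016.
Primary fermentation finishes: Nov 19, 2016.
Cold crashing begins: Nov 19, 2016 + 37 days = Dec 26, 2016.
The beer is kegged: Dec 26, 2016 + 4 weeks = Jan 23, 2017.
Both prerequisites met — dry-hopping is added (Dec 4, 2016), the beer is kegged (Jan 23, 2017); the later is Jan 23, 2017.
Carbonation is complete: Jan 23, 2017 + 10 days = Feb 2, 2017.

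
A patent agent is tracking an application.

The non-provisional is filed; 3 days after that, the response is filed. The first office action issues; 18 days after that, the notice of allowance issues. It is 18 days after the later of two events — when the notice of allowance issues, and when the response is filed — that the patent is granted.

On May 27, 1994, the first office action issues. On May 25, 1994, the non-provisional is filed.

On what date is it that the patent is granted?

The first office action issues: May 27, 1994.
The notice of allowance issues: May 27, 1994 + 18 days = Jun 14, 1994.
The non-provisional is filed: May 25, 1994.
The response is filed: May 25, 1994 + 3 days = May 28, 1994.
Both prerequisites met — the notice of allowance issues (Jun 14, 1994), the response is filed (May 28, 1994); the later is Jun 14, 1994.
The patent is granted: Jun 14, 1994 + 18 days = Jul 2, 1994.

Jul 2, 1994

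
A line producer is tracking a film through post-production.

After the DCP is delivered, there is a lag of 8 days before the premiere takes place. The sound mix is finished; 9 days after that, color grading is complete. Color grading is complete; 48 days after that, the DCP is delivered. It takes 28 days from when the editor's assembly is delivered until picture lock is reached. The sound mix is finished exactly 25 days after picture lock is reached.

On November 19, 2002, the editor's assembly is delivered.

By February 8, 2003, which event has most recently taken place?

The editor's assembly is delivered: Nov 19, 2002.
Picture lock is reached: Nov 19, 2002 + 28 days = Dec 17, 2002.
The sound mix is finished: Dec 17, 2002 + 25 days = Jan 11, 2003.
Color grading is complete: Jan 11, 2003 + 9 days = Jan 20, 2003.
The DCP is delivered: Jan 20, 2003 + 48 days = Mar 9, 2003.
The premiere takes place: Mar 9, 2003 + 8 days = Mar 17, 2003.
Feb 8, 2003 falls between when color grading is complete (Jan 20, 2003) and when the DCP is delivered (Mar 9, 2003).

Color grading is complete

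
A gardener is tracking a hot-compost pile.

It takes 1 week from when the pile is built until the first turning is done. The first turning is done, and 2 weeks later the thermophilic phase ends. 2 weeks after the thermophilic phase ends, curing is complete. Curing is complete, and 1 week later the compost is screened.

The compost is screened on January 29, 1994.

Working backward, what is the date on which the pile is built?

The compost is screened: Jan 29, 1994.
Curing is complete: Jan 29, 1994 − 1 week = Jan 22, 1994.
The thermophilic phase ends: Jan 22, 1994 − 2 weeks = Jan 8, 1994.
The first turning is done: Jan 8, 1994 − 2 weeks = Dec 25, 1993.
The pile is built: Dec 25, 1993 − 1 week = Dec 18, 1993.

December 18, 1993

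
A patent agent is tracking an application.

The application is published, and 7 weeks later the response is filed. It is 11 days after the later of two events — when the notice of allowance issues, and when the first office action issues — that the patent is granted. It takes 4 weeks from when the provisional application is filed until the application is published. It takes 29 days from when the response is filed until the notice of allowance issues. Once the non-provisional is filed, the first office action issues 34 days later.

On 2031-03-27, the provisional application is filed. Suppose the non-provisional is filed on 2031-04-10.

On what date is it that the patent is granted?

The provisional application is filed: Mar 27, 2031.
The application is published: Mar 27, 2031 + 4 weeks = Apr 24, 2031.
The response is filed: Apr 24, 2031 + 7 weeks = Jun 12, 2031.
The notice of allowance issues: Jun 12, 2031 + 29 days = Jul 11, 2031.
The non-provisional is filed: Apr 10, 2031.
The first office action issues: Apr 10, 2031 + 34 days = May 14, 2031.
Both prerequisites met — the notice of allowance issues (Jul 11, 2031), the first office action issues (May 14, 2031); the later is Jul 11, 2031.
The patent is granted: Jul 11, 2031 + 11 days = Jul 22, 2031.

2031-07-22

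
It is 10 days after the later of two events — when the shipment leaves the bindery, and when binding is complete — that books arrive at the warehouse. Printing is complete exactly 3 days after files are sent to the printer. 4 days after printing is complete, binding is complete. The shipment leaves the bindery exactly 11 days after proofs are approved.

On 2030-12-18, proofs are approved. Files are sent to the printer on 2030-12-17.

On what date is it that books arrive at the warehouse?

2031-01-08

Proofs are approved: Dec 18, 2030.
The shipment leaves the bindery: Dec 18, 2030 + 11 days = Dec 29, 2030.
Files are sent to the printer: Dec 17, 2030.
Printing is complete: Dec 17, 2030 + 3 days = Dec 20, 2030.
Binding is complete: Dec 20, 2030 + 4 days = Dec 24, 2030.
Both prerequisites met — the shipment leaves the bindery (Dec 29, 2030), binding is complete (Dec 24, 2030); the later is Dec 29, 2030.
Books arrive at the warehouse: Dec 29, 2030 + 10 days = Jan 8, 2031.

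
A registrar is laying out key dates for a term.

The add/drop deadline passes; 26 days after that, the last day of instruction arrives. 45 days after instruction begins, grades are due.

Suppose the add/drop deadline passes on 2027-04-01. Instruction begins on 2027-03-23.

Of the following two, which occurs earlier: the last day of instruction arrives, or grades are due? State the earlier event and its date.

The last day of instruction arrives — 2027-04-27

The add/drop deadline passes: Apr 1, 2027.
The last day of instruction arrives: Apr 1, 2027 + 26 days = Apr 27, 2027.
Instruction begins: Mar 23, 2027.
Grades are due: Mar 23, 2027 + 45 days = May 7, 2027.
Comparing: the last day of instruction arrives on Apr 27, 2027 vs grades are due on May 7, 2027. Earlier: the last day of instruction arrives.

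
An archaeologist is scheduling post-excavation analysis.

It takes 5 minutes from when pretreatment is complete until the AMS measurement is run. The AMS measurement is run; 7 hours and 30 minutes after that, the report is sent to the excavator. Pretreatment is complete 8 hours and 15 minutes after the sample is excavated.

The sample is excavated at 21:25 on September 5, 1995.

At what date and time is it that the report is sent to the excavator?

The sample is excavated: 21:25 Sep 5, 1995.
Pretreatment is complete: 21:25 Sep 5, 1995 + 8h15m = 05:40 Sep 6, 1995.
The AMS measurement is run: 05:40 Sep 6, 1995 + 5m = 05:45 Sep 6, 1995.
The report is sent to the excavator: 05:45 Sep 6, 1995 + 7h30m = 13:15 Sep 6, 1995.

13:15 on September 6, 1995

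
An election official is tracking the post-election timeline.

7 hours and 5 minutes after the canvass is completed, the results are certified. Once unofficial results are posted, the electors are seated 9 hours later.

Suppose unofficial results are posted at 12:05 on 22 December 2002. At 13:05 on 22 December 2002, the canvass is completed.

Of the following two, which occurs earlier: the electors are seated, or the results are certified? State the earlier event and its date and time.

Unofficial results are posted: 12:05 Dec 22, 2002.
The electors are seated: 12:05 Dec 22, 2002 + 9h = 21:05 Dec 22, 2002.
The canvass is completed: 13:05 Dec 22, 2002.
The results are certified: 13:05 Dec 22, 2002 + 7h05m = 20:10 Dec 22, 2002.
Comparing: the electors are seated at 21:05 Dec 22, 2002 vs the results are certified at 20:10 Dec 22, 2002. Earlier: the results are certified.

The results are certified — 20:10 on 22 December 2002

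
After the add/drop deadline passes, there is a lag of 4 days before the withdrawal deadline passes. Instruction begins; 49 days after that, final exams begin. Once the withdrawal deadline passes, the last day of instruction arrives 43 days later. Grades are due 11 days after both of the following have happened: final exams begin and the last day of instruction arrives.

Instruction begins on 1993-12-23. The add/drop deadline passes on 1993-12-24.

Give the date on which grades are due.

1994-02-21

Instruction begins: Dec 23, 1993.
Final exams begin: Dec 23, 1993 + 49 days = Feb 10, 1994.
The add/drop deadline passes: Dec 24, 1993.
The withdrawal deadline passes: Dec 24, 1993 + 4 days = Dec 28, 1993.
The last day of instruction arrives: Dec 28, 1993 + 43 days = Feb 9, 1994.
Both prerequisites met — final exams begin (Feb 10, 1994), the last day of instruction arrives (Feb 9, 1994); the later is Feb 10, 1994.
Grades are due: Feb 10, 1994 + 11 days = Feb 21, 1994.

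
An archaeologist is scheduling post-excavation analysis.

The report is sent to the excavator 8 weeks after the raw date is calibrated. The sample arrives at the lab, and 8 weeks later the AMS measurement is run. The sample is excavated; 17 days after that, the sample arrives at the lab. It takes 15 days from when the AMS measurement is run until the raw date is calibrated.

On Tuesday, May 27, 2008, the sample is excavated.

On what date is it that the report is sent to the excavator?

The sample is excavated: May 27, 2008.
The sample arrives at the lab: May 27, 2008 + 17 days = Jun 13, 2008.
The AMS measurement is run: Jun 13, 2008 + 8 weeks = Aug 8, 2008.
The raw date is calibrated: Aug 8, 2008 + 15 days = Aug 23, 2008.
The report is sent to the excavator: Aug 23, 2008 + 8 weeks = Oct 18, 2008.

Saturday, October 18, 2008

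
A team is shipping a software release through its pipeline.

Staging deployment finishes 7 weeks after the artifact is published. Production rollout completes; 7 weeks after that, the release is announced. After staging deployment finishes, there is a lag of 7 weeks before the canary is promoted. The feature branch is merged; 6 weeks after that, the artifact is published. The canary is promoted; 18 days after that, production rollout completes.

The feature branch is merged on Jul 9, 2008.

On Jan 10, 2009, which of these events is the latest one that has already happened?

Production rollout completes

The feature branch is merged: Jul 9, 2008.
The artifact is published: Jul 9, 2008 + 6 weeks = Aug 20, 2008.
Staging deployment finishes: Aug 20, 2008 + 7 weeks = Oct 8, 2008.
The canary is promoted: Oct 8, 2008 + 7 weeks = Nov 26, 2008.
Production rollout completes: Nov 26, 2008 + 18 days = Dec 14, 2008.
The release is announced: Dec 14, 2008 + 7 weeks = Feb 1, 2009.
Jan 10, 2009 falls between when production rollout completes (Dec 14, 2008) and when the release is announced (Feb 1, 2009).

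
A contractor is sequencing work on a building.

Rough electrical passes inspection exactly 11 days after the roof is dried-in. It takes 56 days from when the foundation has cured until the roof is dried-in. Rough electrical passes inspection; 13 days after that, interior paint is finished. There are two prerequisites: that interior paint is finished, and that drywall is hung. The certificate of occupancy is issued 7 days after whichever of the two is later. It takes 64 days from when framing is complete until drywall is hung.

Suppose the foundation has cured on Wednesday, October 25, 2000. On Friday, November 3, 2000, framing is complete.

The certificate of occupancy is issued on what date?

The foundation has cured: Oct 25, 2000.
The roof is dried-in: Oct 25, 2000 + 56 days = Dec 20, 2000.
Rough electrical passes inspection: Dec 20, 2000 + 11 days = Dec 31, 2000.
Interior paint is finished: Dec 31, 2000 + 13 days = Jan 13, 2001.
Framing is complete: Nov 3, 2000.
Drywall is hung: Nov 3, 2000 + 64 days = Jan 6, 2001.
Both prerequisites met — interior paint is finished (Jan 13, 2001), drywall is hung (Jan 6, 2001); the later is Jan 13, 2001.
The certificate of occupancy is issued: Jan 13, 2001 + 7 days = Jan 20, 2001.

Saturday, January 20, 2001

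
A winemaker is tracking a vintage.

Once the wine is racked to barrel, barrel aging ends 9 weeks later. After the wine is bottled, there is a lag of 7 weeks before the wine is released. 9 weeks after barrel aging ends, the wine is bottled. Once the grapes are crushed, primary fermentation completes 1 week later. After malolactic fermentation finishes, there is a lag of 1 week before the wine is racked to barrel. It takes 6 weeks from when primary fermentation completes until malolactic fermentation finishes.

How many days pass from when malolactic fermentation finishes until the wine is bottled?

133 days

Causal path: malolactic fermentation finishes → the wine is racked to barrel → barrel aging ends → the wine is bottled.
Total delay along the path: 1 + 9 + 9 weeks = 19 weeks = 133 days.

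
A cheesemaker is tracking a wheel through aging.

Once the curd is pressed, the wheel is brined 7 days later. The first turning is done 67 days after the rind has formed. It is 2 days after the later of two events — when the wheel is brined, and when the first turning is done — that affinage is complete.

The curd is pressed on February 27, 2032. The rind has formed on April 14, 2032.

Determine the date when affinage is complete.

The curd is pressed: Feb 27, 2032.
The wheel is brined: Feb 27, 2032 + 7 days = Mar 5, 2032.
The rind has formed: Apr 14, 2032.
The first turning is done: Apr 14, 2032 + 67 days = Jun 20, 2032.
Both prerequisites met — the wheel is brined (Mar 5, 2032), the first turning is done (Jun 20, 2032); the later is Jun 20, 2032.
Affinage is complete: Jun 20, 2032 + 2 days = Jun 22, 2032.

June 22, 2032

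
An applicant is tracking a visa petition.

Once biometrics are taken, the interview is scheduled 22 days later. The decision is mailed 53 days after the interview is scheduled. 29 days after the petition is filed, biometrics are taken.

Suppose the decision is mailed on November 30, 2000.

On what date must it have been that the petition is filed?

The decision is mailed: Nov 30, 2000.
The interview is scheduled: Nov 30, 2000 − 53 days = Oct 8, 2000.
Biometrics are taken: Oct 8, 2000 − 22 days = Sep 16, 2000.
The petition is filed: Sep 16, 2000 − 29 days = Aug 18, 2000.

August 18, 2000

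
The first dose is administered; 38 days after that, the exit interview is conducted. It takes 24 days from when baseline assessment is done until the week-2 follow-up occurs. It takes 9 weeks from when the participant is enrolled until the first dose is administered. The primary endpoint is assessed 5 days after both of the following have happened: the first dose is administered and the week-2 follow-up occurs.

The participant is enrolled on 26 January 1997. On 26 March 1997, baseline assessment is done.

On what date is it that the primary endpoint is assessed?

24 April 1997

The participant is enrolled: Jan 26, 1997.
The first dose is administered: Jan 26, 1997 + 9 weeks = Mar 30, 1997.
Baseline assessment is done: Mar 26, 1997.
The week-2 follow-up occurs: Mar 26, 1997 + 24 days = Apr 19, 1997.
Both prerequisites met — the first dose is administered (Mar 30, 1997), the week-2 follow-up occurs (Apr 19, 1997); the later is Apr 19, 1997.
The primary endpoint is assessed: Apr 19, 1997 + 5 days = Apr 24, 1997.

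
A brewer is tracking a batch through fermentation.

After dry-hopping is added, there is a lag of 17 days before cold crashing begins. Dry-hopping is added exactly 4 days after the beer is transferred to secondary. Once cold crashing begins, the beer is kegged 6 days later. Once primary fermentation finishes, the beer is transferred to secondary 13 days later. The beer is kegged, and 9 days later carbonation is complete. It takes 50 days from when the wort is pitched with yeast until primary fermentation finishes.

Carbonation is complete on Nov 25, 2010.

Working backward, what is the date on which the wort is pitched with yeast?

Carbonation is complete: Nov 25, 2010.
The beer is kegged: Nov 25, 2010 − 9 days = Nov 16, 2010.
Cold crashing begins: Nov 16, 2010 − 6 days = Nov 10, 2010.
Dry-hopping is added: Nov 10, 2010 − 17 days = Oct 24, 2010.
The beer is transferred to secondary: Oct 24, 2010 − 4 days = Oct 20, 2010.
Primary fermentation finishes: Oct 20, 2010 − 13 days = Oct 7, 2010.
The wort is pitched with yeast: Oct 7, 2010 − 50 days = Aug 18, 2010.

Aug 18, 2010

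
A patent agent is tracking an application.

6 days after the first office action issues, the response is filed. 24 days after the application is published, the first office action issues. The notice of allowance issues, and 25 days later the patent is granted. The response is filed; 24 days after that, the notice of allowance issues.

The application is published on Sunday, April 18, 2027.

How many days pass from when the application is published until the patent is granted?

79 days

Causal path: the application is published → the first office action issues → the response is filed → the notice of allowance issues → the patent is granted.
Total delay along the path: 24 + 6 + 24 + 25 = 79 days.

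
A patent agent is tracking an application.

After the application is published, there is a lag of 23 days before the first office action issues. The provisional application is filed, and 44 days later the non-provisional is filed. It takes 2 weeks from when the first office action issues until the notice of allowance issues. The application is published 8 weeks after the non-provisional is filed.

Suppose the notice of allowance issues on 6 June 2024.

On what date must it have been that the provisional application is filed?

The notice of allowance issues: Jun 6, 2024.
The first office action issues: Jun 6, 2024 − 2 weeks = May 23, 2024.
The application is published: May 23, 2024 − 23 days = Apr 30, 2024.
The non-provisional is filed: Apr 30, 2024 − 8 weeks = Mar 5, 2024.
The provisional application is filed: Mar 5, 2024 − 44 days = Jan 21, 2024.

21 January 2024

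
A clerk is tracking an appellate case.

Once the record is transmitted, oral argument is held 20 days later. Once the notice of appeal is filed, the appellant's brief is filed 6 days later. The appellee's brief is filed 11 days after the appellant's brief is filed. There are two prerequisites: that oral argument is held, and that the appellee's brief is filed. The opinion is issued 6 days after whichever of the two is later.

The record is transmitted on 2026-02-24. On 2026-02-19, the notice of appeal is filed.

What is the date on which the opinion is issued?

2026-03-22

The record is transmitted: Feb 24, 2026.
Oral argument is held: Feb 24, 2026 + 20 days = Mar 16, 2026.
The notice of appeal is filed: Feb 19, 2026.
The appellant's brief is filed: Feb 19, 2026 + 6 days = Feb 25, 2026.
The appellee's brief is filed: Feb 25, 2026 + 11 days = Mar 8, 2026.
Both prerequisites met — oral argument is held (Mar 16, 2026), the appellee's brief is filed (Mar 8, 2026); the later is Mar 16, 2026.
The opinion is issued: Mar 16, 2026 + 6 days = Mar 22, 2026.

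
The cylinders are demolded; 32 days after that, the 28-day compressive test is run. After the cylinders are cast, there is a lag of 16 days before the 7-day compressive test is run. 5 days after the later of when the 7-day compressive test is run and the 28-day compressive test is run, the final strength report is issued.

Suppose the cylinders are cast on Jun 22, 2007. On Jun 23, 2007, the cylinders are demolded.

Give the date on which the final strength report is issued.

Jul 30, 2007

The cylinders are cast: Jun 22, 2007.
The 7-day compressive test is run: Jun 22, 2007 + 16 days = Jul 8, 2007.
The cylinders are demolded: Jun 23, 2007.
The 28-day compressive test is run: Jun 23, 2007 + 32 days = Jul 25, 2007.
Both prerequisites met — the 7-day compressive test is run (Jul 8, 2007), the 28-day compressive test is run (Jul 25, 2007); the later is Jul 25, 2007.
The final strength report is issued: Jul 25, 2007 + 5 days = Jul 30, 2007.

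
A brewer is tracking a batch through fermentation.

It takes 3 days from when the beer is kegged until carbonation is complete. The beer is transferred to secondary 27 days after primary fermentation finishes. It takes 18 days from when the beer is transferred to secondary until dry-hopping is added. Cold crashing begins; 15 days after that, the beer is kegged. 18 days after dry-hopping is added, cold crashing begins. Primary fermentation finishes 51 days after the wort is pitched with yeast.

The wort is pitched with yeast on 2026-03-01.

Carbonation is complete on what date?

The wort is pitched with yeast: Mar 1, 2026.
Primary fermentation finishes: Mar 1, 2026 + 51 days = Apr 21, 2026.
The beer is transferred to secondary: Apr 21, 2026 + 27 days = May 18, 2026.
Dry-hopping is added: May 18, 2026 + 18 days = Jun 5, 2026.
Cold crashing begins: Jun 5, 2026 + 18 days = Jun 23, 2026.
The beer is kegged: Jun 23, 2026 + 15 days = Jul 8, 2026.
Carbonation is complete: Jul 8, 2026 + 3 days = Jul 11, 2026.

2026-07-11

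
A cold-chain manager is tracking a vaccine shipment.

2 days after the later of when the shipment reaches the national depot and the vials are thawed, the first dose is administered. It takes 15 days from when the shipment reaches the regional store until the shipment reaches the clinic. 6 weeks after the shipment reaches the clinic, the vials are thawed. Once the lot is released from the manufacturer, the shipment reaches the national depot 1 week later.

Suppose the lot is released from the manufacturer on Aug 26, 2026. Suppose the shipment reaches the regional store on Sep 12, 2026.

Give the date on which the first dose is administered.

Nov 10, 2026

The lot is released from the manufacturer: Aug 26, 2026.
The shipment reaches the national depot: Aug 26, 2026 + 1 week = Sep 2, 2026.
The shipment reaches the regional store: Sep 12, 2026.
The shipment reaches the clinic: Sep 12, 2026 + 15 days = Sep 27, 2026.
The vials are thawed: Sep 27, 2026 + 6 weeks = Nov 8, 2026.
Both prerequisites met — the shipment reaches the national depot (Sep 2, 2026), the vials are thawed (Nov 8, 2026); the later is Nov 8, 2026.
The first dose is administered: Nov 8, 2026 + 2 days = Nov 10, 2026.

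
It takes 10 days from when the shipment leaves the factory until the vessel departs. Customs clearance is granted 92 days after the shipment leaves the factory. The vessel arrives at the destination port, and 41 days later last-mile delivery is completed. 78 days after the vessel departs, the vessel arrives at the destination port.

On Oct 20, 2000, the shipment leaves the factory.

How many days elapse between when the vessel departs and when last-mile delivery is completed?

119 days

Causal path: the vessel departs → the vessel arrives at the destination port → last-mile delivery is completed.
Total delay along the path: 78 + 41 = 119 days.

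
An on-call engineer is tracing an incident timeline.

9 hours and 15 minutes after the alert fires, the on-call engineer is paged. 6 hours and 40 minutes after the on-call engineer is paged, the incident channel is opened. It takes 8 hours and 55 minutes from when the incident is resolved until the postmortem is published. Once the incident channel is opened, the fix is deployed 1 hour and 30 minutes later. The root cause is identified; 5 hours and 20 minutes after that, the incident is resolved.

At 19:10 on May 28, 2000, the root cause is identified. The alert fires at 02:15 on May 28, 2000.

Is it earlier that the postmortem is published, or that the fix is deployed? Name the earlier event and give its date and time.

The fix is deployed — 19:40 on May 28, 2000

The root cause is identified: 19:10 May 28, 2000.
The incident is resolved: 19:10 May 28, 2000 + 5h20m = 00:30 May 29, 2000.
The postmortem is published: 00:30 May 29, 2000 + 8h55m = 09:25 May 29, 2000.
The alert fires: 02:15 May 28, 2000.
The on-call engineer is paged: 02:15 May 28, 2000 + 9h15m = 11:30 May 28, 2000.
The incident channel is opened: 11:30 May 28, 2000 + 6h40m = 18:10 May 28, 2000.
The fix is deployed: 18:10 May 28, 2000 + 1h30m = 19:40 May 28, 2000.
Comparing: the postmortem is published at 09:25 May 29, 2000 vs the fix is deployed at 19:40 May 28, 2000. Earlier: the fix is deployed.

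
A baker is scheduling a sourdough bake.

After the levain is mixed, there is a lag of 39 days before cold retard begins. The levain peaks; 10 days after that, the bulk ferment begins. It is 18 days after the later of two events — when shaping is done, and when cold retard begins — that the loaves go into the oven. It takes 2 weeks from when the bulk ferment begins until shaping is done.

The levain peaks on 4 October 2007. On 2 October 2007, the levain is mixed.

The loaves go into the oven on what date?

28 November 2007

The levain peaks: Oct 4, 2007.
The bulk ferment begins: Oct 4, 2007 + 10 days = Oct 14, 2007.
Shaping is done: Oct 14, 2007 + 2 weeks = Oct 28, 2007.
The levain is mixed: Oct 2, 2007.
Cold retard begins: Oct 2, 2007 + 39 days = Nov 10, 2007.
Both prerequisites met — shaping is done (Oct 28, 2007), cold retard begins (Nov 10, 2007); the later is Nov 10, 2007.
The loaves go into the oven: Nov 10, 2007 + 18 days = Nov 28, 2007.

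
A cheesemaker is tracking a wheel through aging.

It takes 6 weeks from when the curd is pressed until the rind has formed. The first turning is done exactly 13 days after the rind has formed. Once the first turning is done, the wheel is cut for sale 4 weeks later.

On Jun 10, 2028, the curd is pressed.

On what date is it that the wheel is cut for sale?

The curd is pressed: Jun 10, 2028.
The rind has formed: Jun 10, 2028 + 6 weeks = Jul 22, 2028.
The first turning is done: Jul 22, 2028 + 13 days = Aug 4, 2028.
The wheel is cut for sale: Aug 4, 2028 + 4 weeks = Sep 1, 2028.

Sep 1, 2028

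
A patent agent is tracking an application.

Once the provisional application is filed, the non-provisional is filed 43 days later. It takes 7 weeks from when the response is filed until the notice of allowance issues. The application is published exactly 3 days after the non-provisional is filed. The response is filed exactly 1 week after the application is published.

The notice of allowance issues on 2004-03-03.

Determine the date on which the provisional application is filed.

The notice of allowance issues: Mar 3, 2004.
The response is filed: Mar 3, 2004 − 7 weeks = Jan 14, 2004.
The application is published: Jan 14, 2004 − 1 week = Jan 7, 2004.
The non-provisional is filed: Jan 7, 2004 − 3 days = Jan 4, 2004.
The provisional application is filed: Jan 4, 2004 − 43 days = Nov 22, 2003.

2003-11-22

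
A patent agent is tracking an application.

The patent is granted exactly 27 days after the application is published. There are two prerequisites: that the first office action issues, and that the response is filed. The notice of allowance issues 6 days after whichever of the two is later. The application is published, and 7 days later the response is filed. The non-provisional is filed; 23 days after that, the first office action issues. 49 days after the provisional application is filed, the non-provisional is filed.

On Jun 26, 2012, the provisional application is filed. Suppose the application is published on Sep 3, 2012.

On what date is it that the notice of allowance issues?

Sep 16, 2012

The provisional application is filed: Jun 26, 2012.
The non-provisional is filed: Jun 26, 2012 + 49 days = Aug 14, 2012.
The first office action issues: Aug 14, 2012 + 23 days = Sep 6, 2012.
The application is published: Sep 3, 2012.
The response is filed: Sep 3, 2012 + 7 days = Sep 10, 2012.
Both prerequisites met — the first office action issues (Sep 6, 2012), the response is filed (Sep 10, 2012); the later is Sep 10, 2012.
The notice of allowance issues: Sep 10, 2012 + 6 days = Sep 16, 2012.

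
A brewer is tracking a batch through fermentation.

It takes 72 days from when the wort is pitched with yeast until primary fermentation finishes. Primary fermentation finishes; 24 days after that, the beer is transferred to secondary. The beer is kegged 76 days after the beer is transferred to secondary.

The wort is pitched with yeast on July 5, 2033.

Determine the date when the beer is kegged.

The wort is pitched with yeast: Jul 5, 2033.
Primary fermentation finishes: Jul 5, 2033 + 72 days = Sep 15, 2033.
The beer is transferred to secondary: Sep 15, 2033 + 24 days = Oct 9, 2033.
The beer is kegged: Oct 9, 2033 + 76 days = Dec 24, 2033.

December 24, 2033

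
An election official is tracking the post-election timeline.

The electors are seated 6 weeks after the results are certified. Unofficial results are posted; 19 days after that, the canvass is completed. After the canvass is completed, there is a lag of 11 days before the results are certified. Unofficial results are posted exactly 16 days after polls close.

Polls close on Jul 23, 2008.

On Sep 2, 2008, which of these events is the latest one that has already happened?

The canvass is completed

Polls close: Jul 23, 2008.
Unofficial results are posted: Jul 23, 2008 + 16 days = Aug 8, 2008.
The canvass is completed: Aug 8, 2008 + 19 days = Aug 27, 2008.
The results are certified: Aug 27, 2008 + 11 days = Sep 7, 2008.
The electors are seated: Sep 7, 2008 + 6 weeks = Oct 19, 2008.
Sep 2, 2008 falls between when the canvass is completed (Aug 27, 2008) and when the results are certified (Sep 7, 2008).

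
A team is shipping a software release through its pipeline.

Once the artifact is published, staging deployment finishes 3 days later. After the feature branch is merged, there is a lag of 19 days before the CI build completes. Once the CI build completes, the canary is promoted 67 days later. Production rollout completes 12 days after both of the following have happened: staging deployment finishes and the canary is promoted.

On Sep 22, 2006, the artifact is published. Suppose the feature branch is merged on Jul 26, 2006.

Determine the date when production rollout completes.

The artifact is published: Sep 22, 2006.
Staging deployment finishes: Sep 22, 2006 + 3 days = Sep 25, 2006.
The feature branch is merged: Jul 26, 2006.
The CI build completes: Jul 26, 2006 + 19 days = Aug 14, 2006.
The canary is promoted: Aug 14, 2006 + 67 days = Oct 20, 2006.
Both prerequisites met — staging deployment finishes (Sep 25, 2006), the canary is promoted (Oct 20, 2006); the later is Oct 20, 2006.
Production rollout completes: Oct 20, 2006 + 12 days = Nov 1, 2006.

Nov 1, 2006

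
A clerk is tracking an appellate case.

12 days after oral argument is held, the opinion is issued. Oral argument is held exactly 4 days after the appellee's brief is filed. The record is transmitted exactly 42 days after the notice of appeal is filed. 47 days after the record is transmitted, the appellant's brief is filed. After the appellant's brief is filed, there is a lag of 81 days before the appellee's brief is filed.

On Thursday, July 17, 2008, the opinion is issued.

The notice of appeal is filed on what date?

The opinion is issued: Jul 17, 2008.
Oral argument is held: Jul 17, 2008 − 12 days = Jul 5, 2008.
The appellee's brief is filed: Jul 5, 2008 − 4 days = Jul 1, 2008.
The appellant's brief is filed: Jul 1, 2008 − 81 days = Apr 11, 2008.
The record is transmitted: Apr 11, 2008 − 47 days = Feb 24, 2008.
The notice of appeal is filed: Feb 24, 2008 − 42 days = Jan 13, 2008.

Sunday, January 13, 2008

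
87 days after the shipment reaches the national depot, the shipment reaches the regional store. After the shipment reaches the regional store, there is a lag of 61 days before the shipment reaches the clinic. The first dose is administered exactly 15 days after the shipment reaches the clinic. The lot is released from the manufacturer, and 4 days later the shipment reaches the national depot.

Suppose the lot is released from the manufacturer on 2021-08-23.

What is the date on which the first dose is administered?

2022-02-06

The lot is released from the manufacturer: Aug 23, 2021.
The shipment reaches the national depot: Aug 23, 2021 + 4 days = Aug 27, 2021.
The shipment reaches the regional store: Aug 27, 2021 + 87 days = Nov 22, 2021.
The shipment reaches the clinic: Nov 22, 2021 + 61 days = Jan 22, 2022.
The first dose is administered: Jan 22, 2022 + 15 days = Feb 6, 2022.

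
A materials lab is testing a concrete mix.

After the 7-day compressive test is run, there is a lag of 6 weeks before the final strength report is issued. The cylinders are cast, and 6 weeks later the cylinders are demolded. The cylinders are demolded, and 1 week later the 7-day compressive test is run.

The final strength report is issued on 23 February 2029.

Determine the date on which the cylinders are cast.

24 November 2028

The final strength report is issued: Feb 23, 2029.
The 7-day compressive test is run: Feb 23, 2029 − 6 weeks = Jan 12, 2029.
The cylinders are demolded: Jan 12, 2029 − 1 week = Jan 5, 2029.
The cylinders are cast: Jan 5, 2029 − 6 weeks = Nov 24, 2028.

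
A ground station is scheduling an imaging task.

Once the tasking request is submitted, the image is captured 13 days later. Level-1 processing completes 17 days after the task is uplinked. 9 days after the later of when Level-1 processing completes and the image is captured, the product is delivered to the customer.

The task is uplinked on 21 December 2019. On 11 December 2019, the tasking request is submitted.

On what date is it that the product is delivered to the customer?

The task is uplinked: Dec 21, 2019.
Level-1 processing completes: Dec 21, 2019 + 17 days = Jan 7, 2020.
The tasking request is submitted: Dec 11, 2019.
The image is captured: Dec 11, 2019 + 13 days = Dec 24, 2019.
Both prerequisites met — Level-1 processing completes (Jan 7, 2020), the image is captured (Dec 24, 2019); the later is Jan 7, 2020.
The product is delivered to the customer: Jan 7, 2020 + 9 days = Jan 16, 2020.

16 January 2020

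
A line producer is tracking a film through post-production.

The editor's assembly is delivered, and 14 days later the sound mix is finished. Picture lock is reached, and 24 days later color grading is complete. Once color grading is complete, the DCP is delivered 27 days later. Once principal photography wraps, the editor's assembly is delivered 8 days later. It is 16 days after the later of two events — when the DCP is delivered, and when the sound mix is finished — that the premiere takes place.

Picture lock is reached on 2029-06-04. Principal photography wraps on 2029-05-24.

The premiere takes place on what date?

2029-08-10

Picture lock is reached: Jun 4, 2029.
Color grading is complete: Jun 4, 2029 + 24 days = Jun 28, 2029.
The DCP is delivered: Jun 28, 2029 + 27 days = Jul 25, 2029.
Principal photography wraps: May 24, 2029.
The editor's assembly is delivered: May 24, 2029 + 8 days = Jun 1, 2029.
The sound mix is finished: Jun 1, 2029 + 14 days = Jun 15, 2029.
Both prerequisites met — the DCP is delivered (Jul 25, 2029), the sound mix is finished (Jun 15, 2029); the later is Jul 25, 2029.
The premiere takes place: Jul 25, 2029 + 16 days = Aug 10, 2029.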